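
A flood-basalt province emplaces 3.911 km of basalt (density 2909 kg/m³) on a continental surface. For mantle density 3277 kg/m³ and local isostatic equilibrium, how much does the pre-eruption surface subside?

3.47 km

Subaerial loading: s = t ρ_load / ρ_m.
s = 3.911 km × 2909/3277 = 3.47 km.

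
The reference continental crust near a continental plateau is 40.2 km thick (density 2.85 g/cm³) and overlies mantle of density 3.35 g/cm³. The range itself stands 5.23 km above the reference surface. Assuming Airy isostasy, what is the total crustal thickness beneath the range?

Root depth r = h ρ_c / (ρ_m − ρ_c) = 5.23 km × 2.85 / 0.5 = 29.81 km.
Total thickness = T + h + r = 40.2 km + 5.23 km + 29.81 km = 75.2 km.

75.2 km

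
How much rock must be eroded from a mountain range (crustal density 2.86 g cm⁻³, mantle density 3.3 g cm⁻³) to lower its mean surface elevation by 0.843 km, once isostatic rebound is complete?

6.32 km

Net drop Δ = e − u = e − e ρ_c/ρ_m = e (ρ_m − ρ_c)/ρ_m.
e = Δ ρ_m/(ρ_m − ρ_c) = 0.843 km × 3.3/0.44 = 6.32 km.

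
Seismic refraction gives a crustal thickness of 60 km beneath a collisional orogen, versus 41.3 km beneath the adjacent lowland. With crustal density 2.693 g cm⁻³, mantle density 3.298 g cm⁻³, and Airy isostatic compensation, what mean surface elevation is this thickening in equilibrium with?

3.43 km

Excess crust Δ = 60 km − 41.3 km = 18.7 km, split between elevation h and root r with h + r = Δ.
Airy balance ρ_c h = (ρ_m − ρ_c) r gives r = h ρ_c/(ρ_m − ρ_c), so h (1 + ρ_c/(ρ_m − ρ_c)) = Δ, i.e. h = Δ (ρ_m − ρ_c)/ρ_m.
h = 18.7 km × 0.605/3.298 = 3.43 km.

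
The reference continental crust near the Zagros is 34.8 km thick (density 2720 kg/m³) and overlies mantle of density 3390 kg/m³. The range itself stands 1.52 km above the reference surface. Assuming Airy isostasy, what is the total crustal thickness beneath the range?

Root depth r = h ρ_c / (ρ_m − ρ_c) = 1.52 km × 2720 / 670 = 6.171 km.
Total thickness = T + h + r = 34.8 km + 1.52 km + 6.171 km = 42.5 km.

42.5 km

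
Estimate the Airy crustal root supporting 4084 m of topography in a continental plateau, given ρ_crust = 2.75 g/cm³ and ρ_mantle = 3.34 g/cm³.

Isostatic balance requires: the weight of the topography is balanced by the buoyancy of the root, ρ_c h = (ρ_m − ρ_c) r.
r = h · ρ_c / (ρ_m − ρ_c) = 4084 m × 2.75 / (3.34 − 2.75) = 19000 m.

19000 m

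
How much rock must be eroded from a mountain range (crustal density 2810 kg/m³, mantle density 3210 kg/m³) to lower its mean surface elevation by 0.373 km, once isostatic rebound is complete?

2.99 km

Net drop Δ = e − u = e − e ρ_c/ρ_m = e (ρ_m − ρ_c)/ρ_m.
e = Δ ρ_m/(ρ_m − ρ_c) = 0.373 km × 3210/400 = 2.99 km.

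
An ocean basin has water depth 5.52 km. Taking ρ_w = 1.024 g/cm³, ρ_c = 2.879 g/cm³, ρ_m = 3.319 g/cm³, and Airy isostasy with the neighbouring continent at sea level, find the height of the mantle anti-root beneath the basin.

23.3 km

Balancing pressure at the compensation depth: replacing crust with seawater at the top is compensated by replacing crust with mantle at the base: d (ρ_c − ρ_w) = a (ρ_m − ρ_c).
a = d (ρ_c − ρ_w)/(ρ_m − ρ_c) = 5.52 km × 1.855/0.44 = 23.3 km.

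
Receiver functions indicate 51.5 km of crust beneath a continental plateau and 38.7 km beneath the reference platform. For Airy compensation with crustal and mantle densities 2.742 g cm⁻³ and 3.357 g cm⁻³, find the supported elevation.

Excess crust Δ = 51.5 km − 38.7 km = 12.8 km, split between elevation h and root r with h + r = Δ.
Airy balance ρ_c h = (ρ_m − ρ_c) r gives r = h ρ_c/(ρ_m − ρ_c), so h (1 + ρ_c/(ρ_m − ρ_c)) = Δ, i.e. h = Δ (ρ_m − ρ_c)/ρ_m.
h = 12.8 km × 0.615/3.357 = 2.34 km.

2.34 km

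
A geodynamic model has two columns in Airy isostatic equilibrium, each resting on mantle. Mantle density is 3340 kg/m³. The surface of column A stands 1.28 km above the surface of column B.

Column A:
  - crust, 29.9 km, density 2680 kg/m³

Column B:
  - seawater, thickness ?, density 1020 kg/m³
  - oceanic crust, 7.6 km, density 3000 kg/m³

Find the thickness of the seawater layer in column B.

5.55 km

Take the compensation level at the base of the deeper column (depth z_c below the surface of column A) and equate Σ ρ_i t_i down to z_c; mantle fills any gap and the z_c terms cancel.
Column A: 29.9×2680 + (z_c − 29.9)×3340
Column B: 1.28×0 + x×1020 + 7.6×3000 + (z_c − 1.28 − 7.6 − x)×3340
The z_c×3340 term appears on both sides and cancels. Collect the known terms of each column as K = Σ(ρt)_known − 3340 × (depth of known layers): K_A = 80132 − 3340×29.9 = −19734; K_B = 22800 − 3340×(1.28 + 7.6) = −6859.2.
Balance: K_A = K_B − x×(3340 − 1020), so x = (K_B − K_A)/(3340 − 1020) = 12874.8/2320 = 5.55 km.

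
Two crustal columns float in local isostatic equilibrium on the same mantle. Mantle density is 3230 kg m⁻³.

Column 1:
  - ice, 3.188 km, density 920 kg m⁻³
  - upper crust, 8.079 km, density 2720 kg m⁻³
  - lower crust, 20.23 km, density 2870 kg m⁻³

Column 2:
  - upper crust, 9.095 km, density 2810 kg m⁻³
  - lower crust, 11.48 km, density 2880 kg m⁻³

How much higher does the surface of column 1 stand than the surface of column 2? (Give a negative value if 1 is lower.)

For any compensation level in the mantle, the mantle terms cancel and isostasy reduces to e = (Σt_1 − Σt_2) − (Σ(ρt)_1 − Σ(ρt)_2) / ρ_m.
Σt_1 = 31.497 km; Σt_2 = 20.575 km; Σ(ρt)_1 = 82967.94; Σ(ρt)_2 = 58619.35 (in km·kg m⁻³).
e = (31.497 − 20.575) − (82967.94 − 58619.35) / 3230 = 3.38 km.

3.38 km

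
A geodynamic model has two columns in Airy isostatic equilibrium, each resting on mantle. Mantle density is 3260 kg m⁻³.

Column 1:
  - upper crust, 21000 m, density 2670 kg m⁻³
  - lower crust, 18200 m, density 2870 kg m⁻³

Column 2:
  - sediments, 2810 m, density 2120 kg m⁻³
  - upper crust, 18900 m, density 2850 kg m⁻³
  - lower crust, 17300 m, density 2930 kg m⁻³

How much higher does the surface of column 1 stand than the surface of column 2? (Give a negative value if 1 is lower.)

867 m

For any compensation level in the mantle, the mantle terms cancel and isostasy reduces to e = (Σt_1 − Σt_2) − (Σ(ρt)_1 − Σ(ρt)_2) / ρ_m.
Σt_1 = 39200 m; Σt_2 = 39010 m; Σ(ρt)_1 = 108304000; Σ(ρt)_2 = 110511200 (in m·kg m⁻³).
e = (39200 − 39010) − (108304000 − 110511200) / 3260 = 867 m.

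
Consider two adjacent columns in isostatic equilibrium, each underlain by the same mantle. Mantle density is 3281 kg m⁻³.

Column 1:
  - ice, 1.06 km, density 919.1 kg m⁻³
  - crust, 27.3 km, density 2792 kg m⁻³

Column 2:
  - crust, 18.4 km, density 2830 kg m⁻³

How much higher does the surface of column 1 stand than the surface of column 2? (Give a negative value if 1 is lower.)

2.3 km

For any compensation level in the mantle, the mantle terms cancel and isostasy reduces to e = (Σt_1 − Σt_2) − (Σ(ρt)_1 − Σ(ρt)_2) / ρ_m.
Σt_1 = 28.36 km; Σt_2 = 18.4 km; Σ(ρt)_1 = 77195.846; Σ(ρt)_2 = 52072 (in km·kg m⁻³).
e = (28.36 − 18.4) − (77195.846 − 52072) / 3281 = 2.3 km.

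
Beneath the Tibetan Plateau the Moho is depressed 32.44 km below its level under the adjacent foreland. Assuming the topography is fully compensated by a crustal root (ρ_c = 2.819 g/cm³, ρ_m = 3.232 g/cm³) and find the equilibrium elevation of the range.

In Airy isostatic equilibrium: ρ_c h = (ρ_m − ρ_c) r.
h = r (ρ_m − ρ_c) / ρ_c = 32.44 km × (3.232 − 2.819) / 2.819 = 4.75 km.

4.75 km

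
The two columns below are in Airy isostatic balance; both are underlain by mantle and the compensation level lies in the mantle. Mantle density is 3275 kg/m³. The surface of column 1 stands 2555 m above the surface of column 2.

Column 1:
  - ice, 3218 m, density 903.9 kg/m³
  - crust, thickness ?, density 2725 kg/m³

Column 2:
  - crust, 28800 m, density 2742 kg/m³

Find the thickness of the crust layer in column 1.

29300 m

Take the compensation level at the base of the deeper column (depth z_c below the surface of column 1) and equate Σ ρ_i t_i down to z_c; mantle fills any gap and the z_c terms cancel.
Column 1: 3218×903.9 + x×2725 + (z_c − 3218 − x)×3275
Column 2: 2555×0 + 28800×2742 + (z_c − 2555 − 28800)×3275
The z_c×3275 term appears on both sides and cancels. Collect the known terms of each column as K = Σ(ρt)_known − 3275 × (depth of known layers): K_1 = 2908750.2 − 3275×3218 = −7630199.8; K_2 = 78969600 − 3275×(2555 + 28800) = −23718025.
Balance: K_1 − x×(3275 − 2725) = K_2, so x = (K_1 − K_2)/(3275 − 2725) = 16087800/550 = 29300 m.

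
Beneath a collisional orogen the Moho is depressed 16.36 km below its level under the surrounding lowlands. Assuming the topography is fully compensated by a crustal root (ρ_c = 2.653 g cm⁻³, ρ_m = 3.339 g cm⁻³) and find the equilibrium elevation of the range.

4.23 km

For local isostatic compensation: ρ_c h = (ρ_m − ρ_c) r.
h = r (ρ_m − ρ_c) / ρ_c = 16.36 km × (3.339 − 2.653) / 2.653 = 4.23 km.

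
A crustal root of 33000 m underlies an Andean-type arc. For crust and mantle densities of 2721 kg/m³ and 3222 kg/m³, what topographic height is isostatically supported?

6080 m

By Archimedes' principle applied to the lithosphere: ρ_c h = (ρ_m − ρ_c) r.
h = r (ρ_m − ρ_c) / ρ_c = 33000 m × (3222 − 2721) / 2721 = 6080 m.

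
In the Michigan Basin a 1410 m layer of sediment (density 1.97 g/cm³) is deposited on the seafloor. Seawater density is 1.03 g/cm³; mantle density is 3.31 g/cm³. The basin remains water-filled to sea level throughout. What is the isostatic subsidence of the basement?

581 m

Submarine loading: the sediment displaces seawater, and the subsidence is in turn flooded, so s (ρ_m − ρ_w) = t (ρ_sed − ρ_w).
s = 1410 m × (1.97 − 1.03) / (3.31 − 1.03) = 581 m.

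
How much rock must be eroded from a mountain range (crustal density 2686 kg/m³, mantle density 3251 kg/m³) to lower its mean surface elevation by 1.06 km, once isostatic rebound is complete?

Net drop Δ = e − u = e − e ρ_c/ρ_m = e (ρ_m − ρ_c)/ρ_m.
e = Δ ρ_m/(ρ_m − ρ_c) = 1.06 km × 3251/565 = 6.1 km.

6.1 km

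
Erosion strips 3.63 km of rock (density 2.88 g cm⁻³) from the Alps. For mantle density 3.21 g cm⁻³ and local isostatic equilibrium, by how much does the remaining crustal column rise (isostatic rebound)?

Unloading: uplift u = e ρ_c/ρ_m = 3.63 km × 2.88/3.21 = 3.26 km.

3.26 km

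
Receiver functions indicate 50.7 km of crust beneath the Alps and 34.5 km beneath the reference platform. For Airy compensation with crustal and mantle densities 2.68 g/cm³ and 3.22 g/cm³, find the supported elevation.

2.72 km

Excess crust Δ = 50.7 km − 34.5 km = 16.2 km, split between elevation h and root r with h + r = Δ.
Airy balance ρ_c h = (ρ_m − ρ_c) r gives r = h ρ_c/(ρ_m − ρ_c), so h (1 + ρ_c/(ρ_m − ρ_c)) = Δ, i.e. h = Δ (ρ_m − ρ_c)/ρ_m.
h = 16.2 km × 0.54/3.22 = 2.72 km.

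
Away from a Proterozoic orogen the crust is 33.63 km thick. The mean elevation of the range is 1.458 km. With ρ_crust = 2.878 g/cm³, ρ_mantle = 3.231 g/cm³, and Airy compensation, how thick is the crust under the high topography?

Root depth r = h ρ_c / (ρ_m − ρ_c) = 1.458 km × 2.878 / 0.353 = 11.89 km.
Total thickness = T + h + r = 33.63 km + 1.458 km + 11.89 km = 47 km.

47 km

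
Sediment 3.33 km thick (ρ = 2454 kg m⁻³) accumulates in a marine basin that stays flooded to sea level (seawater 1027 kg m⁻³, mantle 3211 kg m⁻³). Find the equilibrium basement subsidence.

Submarine loading: the sediment displaces seawater, and the subsidence is in turn flooded, so s (ρ_m − ρ_w) = t (ρ_sed − ρ_w).
s = 3.33 km × (2454 − 1027) / (3211 − 1027) = 2.18 km.

2.18 km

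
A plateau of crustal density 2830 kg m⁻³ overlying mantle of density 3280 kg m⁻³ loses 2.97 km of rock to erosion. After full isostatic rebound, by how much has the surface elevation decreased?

0.407 km

Rebound u = e ρ_c/ρ_m = 2.97 km × 2830/3280 = 2.563 km.
Net surface drop = e − u = 2.97 km − 2.563 km = e (ρ_m − ρ_c)/ρ_m = 0.407 km.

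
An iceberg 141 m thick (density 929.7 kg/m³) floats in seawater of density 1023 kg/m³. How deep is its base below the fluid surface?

Draft d = t ρ_obj/ρ_fluid = 141 m × 929.7/1023 = 128 m.

128 m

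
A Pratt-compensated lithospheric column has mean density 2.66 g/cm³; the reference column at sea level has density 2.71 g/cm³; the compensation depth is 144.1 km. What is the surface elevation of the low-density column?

2.71 km

ρ_ref D = ρ (D + h) → h = D (ρ_ref − ρ)/ρ.
h = 144.1 km × (2.71 − 2.66)/2.66 = 2.71 km.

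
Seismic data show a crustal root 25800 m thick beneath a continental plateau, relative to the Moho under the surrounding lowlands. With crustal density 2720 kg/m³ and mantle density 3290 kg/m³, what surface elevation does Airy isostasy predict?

5410 m

Isostatic balance requires: ρ_c h = (ρ_m − ρ_c) r.
h = r (ρ_m − ρ_c) / ρ_c = 25800 m × (3290 − 2720) / 2720 = 5410 m.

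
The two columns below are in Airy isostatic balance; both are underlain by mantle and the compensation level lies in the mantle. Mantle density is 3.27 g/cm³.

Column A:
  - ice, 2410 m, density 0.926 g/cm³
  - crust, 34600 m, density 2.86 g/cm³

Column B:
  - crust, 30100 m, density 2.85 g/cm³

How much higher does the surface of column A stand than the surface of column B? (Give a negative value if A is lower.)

2200 m

For any compensation level in the mantle, the mantle terms cancel and isostasy reduces to e = (Σt_A − Σt_B) − (Σ(ρt)_A − Σ(ρt)_B) / ρ_m.
Σt_A = 37010 m; Σt_B = 30100 m; Σ(ρt)_A = 101187.66; Σ(ρt)_B = 85785 (in m·g/cm³).
e = (37010 − 30100) − (101187.66 − 85785) / 3.27 = 2200 m.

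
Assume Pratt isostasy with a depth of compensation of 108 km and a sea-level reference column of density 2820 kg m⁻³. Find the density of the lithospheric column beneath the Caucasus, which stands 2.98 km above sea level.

2740 kg m⁻³

Pratt balance: ρ_ref D = ρ (D + h).
ρ = ρ_ref D/(D + h) = 2820 × 108 km/(108 km + 2.98 km) = 2740 kg m⁻³.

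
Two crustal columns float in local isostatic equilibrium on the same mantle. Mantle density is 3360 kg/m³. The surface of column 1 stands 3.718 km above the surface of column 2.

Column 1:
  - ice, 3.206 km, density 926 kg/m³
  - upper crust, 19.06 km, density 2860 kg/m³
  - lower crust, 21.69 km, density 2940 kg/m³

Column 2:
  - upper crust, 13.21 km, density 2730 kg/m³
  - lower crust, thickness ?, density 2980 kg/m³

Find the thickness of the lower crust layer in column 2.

Take the compensation level at the base of the deeper column (depth z_c below the surface of column 1) and equate Σ ρ_i t_i down to z_c; mantle fills any gap and the z_c terms cancel.
Column 1: 3.206×926 + 19.06×2860 + 21.69×2940 + (z_c − 43.956)×3360
Column 2: 3.718×0 + 13.21×2730 + x×2980 + (z_c − 3.718 − 13.21 − x)×3360
The z_c×3360 term appears on both sides and cancels. Collect the known terms of each column as K = Σ(ρt)_known − 3360 × (depth of known layers): K_1 = 121248.956 − 3360×43.956 = −26443.204; K_2 = 36063.3 − 3360×(3.718 + 13.21) = −20814.78.
Balance: K_1 = K_2 − x×(3360 − 2980), so x = (K_2 − K_1)/(3360 − 2980) = 5628.42/380 = 14.8 km.

14.8 km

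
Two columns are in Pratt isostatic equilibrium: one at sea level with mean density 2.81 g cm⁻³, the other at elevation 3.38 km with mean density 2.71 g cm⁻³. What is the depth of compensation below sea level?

91.6 km

ρ_ref D = ρ (D + h) → D (ρ_ref − ρ) = ρ h.
D = ρ h/(ρ_ref − ρ) = 2.71 × 3.38 km/(2.81 − 2.71) = 91.6 km.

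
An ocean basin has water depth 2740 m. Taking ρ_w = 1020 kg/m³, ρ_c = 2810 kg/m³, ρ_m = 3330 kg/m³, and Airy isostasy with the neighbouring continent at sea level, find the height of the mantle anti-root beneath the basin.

For local isostatic compensation: replacing crust with seawater at the top is compensated by replacing crust with mantle at the base: d (ρ_c − ρ_w) = a (ρ_m − ρ_c).
a = d (ρ_c − ρ_w)/(ρ_m − ρ_c) = 2740 m × 1790/520 = 9430 m.

9430 m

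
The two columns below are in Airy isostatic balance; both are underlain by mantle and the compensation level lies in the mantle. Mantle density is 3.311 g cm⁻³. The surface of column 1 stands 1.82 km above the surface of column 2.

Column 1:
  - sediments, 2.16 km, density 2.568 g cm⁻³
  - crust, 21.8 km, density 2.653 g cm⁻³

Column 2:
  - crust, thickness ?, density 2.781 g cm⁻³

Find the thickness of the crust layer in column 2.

18.7 km

Take the compensation level at the base of the deeper column (depth z_c below the surface of column 1) and equate Σ ρ_i t_i down to z_c; mantle fills any gap and the z_c terms cancel.
Column 1: 2.16×2.568 + 21.8×2.653 + (z_c − 23.96)×3.311
Column 2: 1.82×0 + x×2.781 + (z_c − 1.82 − 0 − x)×3.311
The z_c×3.311 term appears on both sides and cancels. Collect the known terms of each column as K = Σ(ρt)_known − 3.311 × (depth of known layers): K_1 = 63.38228 − 3.311×23.96 = −15.94928; K_2 = 0 − 3.311×(1.82 + 0) = −6.02602.
Balance: K_1 = K_2 − x×(3.311 − 2.781), so x = (K_2 − K_1)/(3.311 − 2.781) = 9.92326/0.53 = 18.7 km.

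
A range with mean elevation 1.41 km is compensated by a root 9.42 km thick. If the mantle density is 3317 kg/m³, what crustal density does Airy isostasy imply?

2890 kg/m³

ρ_c h = (ρ_m − ρ_c) r → ρ_c (h + r) = ρ_m r → ρ_c = ρ_m r / (h + r).
ρ_c = 3317 × 9.42 km / (1.41 km + 9.42 km) = 2890 kg/m³.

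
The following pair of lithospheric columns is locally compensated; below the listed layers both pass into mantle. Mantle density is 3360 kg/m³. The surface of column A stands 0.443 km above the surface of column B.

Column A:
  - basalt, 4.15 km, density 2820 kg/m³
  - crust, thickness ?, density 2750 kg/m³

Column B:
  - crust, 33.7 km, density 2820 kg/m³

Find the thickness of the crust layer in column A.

28.6 km

Take the compensation level at the base of the deeper column (depth z_c below the surface of column A) and equate Σ ρ_i t_i down to z_c; mantle fills any gap and the z_c terms cancel.
Column A: 4.15×2820 + x×2750 + (z_c − 4.15 − x)×3360
Column B: 0.443×0 + 33.7×2820 + (z_c − 0.443 − 33.7)×3360
The z_c×3360 term appears on both sides and cancels. Collect the known terms of each column as K = Σ(ρt)_known − 3360 × (depth of known layers): K_A = 11703 − 3360×4.15 = −2241; K_B = 95034 − 3360×(0.443 + 33.7) = −19686.48.
Balance: K_A − x×(3360 − 2750) = K_B, so x = (K_A − K_B)/(3360 − 2750) = 17445.5/610 = 28.6 km.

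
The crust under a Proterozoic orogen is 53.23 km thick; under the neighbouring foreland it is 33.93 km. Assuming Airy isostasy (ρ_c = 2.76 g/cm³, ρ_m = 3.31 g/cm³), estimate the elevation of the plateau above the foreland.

Excess crust Δ = 53.23 km − 33.93 km = 19.3 km, split between elevation h and root r with h + r = Δ.
Airy balance ρ_c h = (ρ_m − ρ_c) r gives r = h ρ_c/(ρ_m − ρ_c), so h (1 + ρ_c/(ρ_m − ρ_c)) = Δ, i.e. h = Δ (ρ_m − ρ_c)/ρ_m.
h = 19.3 km × 0.55/3.31 = 3.21 km.

3.21 km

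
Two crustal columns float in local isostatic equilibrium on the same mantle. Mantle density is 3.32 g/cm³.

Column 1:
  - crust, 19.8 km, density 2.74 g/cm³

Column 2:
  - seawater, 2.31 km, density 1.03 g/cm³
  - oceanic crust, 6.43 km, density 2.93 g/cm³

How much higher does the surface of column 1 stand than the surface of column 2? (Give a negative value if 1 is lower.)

For any compensation level in the mantle, the mantle terms cancel and isostasy reduces to e = (Σt_1 − Σt_2) − (Σ(ρt)_1 − Σ(ρt)_2) / ρ_m.
Σt_1 = 19.8 km; Σt_2 = 8.74 km; Σ(ρt)_1 = 54.252; Σ(ρt)_2 = 21.2192 (in km·g/cm³).
e = (19.8 − 8.74) − (54.252 − 21.2192) / 3.32 = 1.11 km.

1.11 km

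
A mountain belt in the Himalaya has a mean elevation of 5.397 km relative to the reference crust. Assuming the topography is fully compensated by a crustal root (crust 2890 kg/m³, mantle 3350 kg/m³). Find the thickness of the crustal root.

Balancing pressure at the compensation depth: the weight of the topography is balanced by the buoyancy of the root, ρ_c h = (ρ_m − ρ_c) r.
r = h · ρ_c / (ρ_m − ρ_c) = 5.397 km × 2890 / (3350 − 2890) = 33.9 km.

33.9 km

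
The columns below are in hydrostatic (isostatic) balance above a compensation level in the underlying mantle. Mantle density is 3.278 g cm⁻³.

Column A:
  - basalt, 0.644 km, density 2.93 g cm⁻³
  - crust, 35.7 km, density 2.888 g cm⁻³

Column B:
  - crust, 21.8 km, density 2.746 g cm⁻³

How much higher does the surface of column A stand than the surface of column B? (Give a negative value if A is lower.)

For any compensation level in the mantle, the mantle terms cancel and isostasy reduces to e = (Σt_A − Σt_B) − (Σ(ρt)_A − Σ(ρt)_B) / ρ_m.
Σt_A = 36.344 km; Σt_B = 21.8 km; Σ(ρt)_A = 104.98852; Σ(ρt)_B = 59.8628 (in km·g cm⁻³).
e = (36.344 − 21.8) − (104.98852 − 59.8628) / 3.278 = 0.778 km.

0.778 km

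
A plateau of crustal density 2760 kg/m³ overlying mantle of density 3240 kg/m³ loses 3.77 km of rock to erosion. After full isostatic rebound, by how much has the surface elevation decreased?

Rebound u = e ρ_c/ρ_m = 3.77 km × 2760/3240 = 3.211 km.
Net surface drop = e − u = 3.77 km − 3.211 km = e (ρ_m − ρ_c)/ρ_m = 0.559 km.

0.559 km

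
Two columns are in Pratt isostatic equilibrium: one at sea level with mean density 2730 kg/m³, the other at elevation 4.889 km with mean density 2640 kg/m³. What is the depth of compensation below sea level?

ρ_ref D = ρ (D + h) → D (ρ_ref − ρ) = ρ h.
D = ρ h/(ρ_ref − ρ) = 2640 × 4.889 km/(2730 − 2640) = 143 km.

143 km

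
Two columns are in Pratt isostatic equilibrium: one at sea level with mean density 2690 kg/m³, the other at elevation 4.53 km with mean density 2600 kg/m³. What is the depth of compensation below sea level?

ρ_ref D = ρ (D + h) → D (ρ_ref − ρ) = ρ h.
D = ρ h/(ρ_ref − ρ) = 2600 × 4.53 km/(2690 − 2600) = 131 km.

131 km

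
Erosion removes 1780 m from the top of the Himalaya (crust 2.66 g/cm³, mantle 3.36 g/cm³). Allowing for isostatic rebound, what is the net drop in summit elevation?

371 m

Rebound u = e ρ_c/ρ_m = 1780 m × 2.66/3.36 = 1409 m.
Net surface drop = e − u = 1780 m − 1409 m = e (ρ_m − ρ_c)/ρ_m = 371 m.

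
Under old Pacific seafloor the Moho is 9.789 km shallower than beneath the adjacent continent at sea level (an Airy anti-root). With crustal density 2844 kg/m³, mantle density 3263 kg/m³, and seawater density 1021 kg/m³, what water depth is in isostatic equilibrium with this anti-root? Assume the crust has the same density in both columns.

Replacing a thickness d of crust by seawater at the top must be balanced by replacing crust with mantle at the base: d (ρ_c − ρ_w) = a (ρ_m − ρ_c).
d = a (ρ_m − ρ_c)/(ρ_c − ρ_w) = 9.789 km × 419/1823 = 2.25 km.

2.25 km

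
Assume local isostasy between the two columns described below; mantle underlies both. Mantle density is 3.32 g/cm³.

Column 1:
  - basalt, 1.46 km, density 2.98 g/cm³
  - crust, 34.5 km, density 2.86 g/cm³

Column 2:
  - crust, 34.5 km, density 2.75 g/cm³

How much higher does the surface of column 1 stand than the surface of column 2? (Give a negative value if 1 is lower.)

−0.994 km

For any compensation level in the mantle, the mantle terms cancel and isostasy reduces to e = (Σt_1 − Σt_2) − (Σ(ρt)_1 − Σ(ρt)_2) / ρ_m.
Σt_1 = 35.96 km; Σt_2 = 34.5 km; Σ(ρt)_1 = 103.0208; Σ(ρt)_2 = 94.875 (in km·g/cm³).
e = (35.96 − 34.5) − (103.0208 − 94.875) / 3.32 = −0.994 km.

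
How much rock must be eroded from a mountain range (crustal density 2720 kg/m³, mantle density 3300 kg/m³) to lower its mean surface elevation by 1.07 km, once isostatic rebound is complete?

6.09 km

Net drop Δ = e − u = e − e ρ_c/ρ_m = e (ρ_m − ρ_c)/ρ_m.
e = Δ ρ_m/(ρ_m − ρ_c) = 1.07 km × 3300/580 = 6.09 km.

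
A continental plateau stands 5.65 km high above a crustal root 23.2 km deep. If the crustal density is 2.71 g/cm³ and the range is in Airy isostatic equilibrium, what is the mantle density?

3.37 g/cm³

Airy balance: ρ_c h = (ρ_m − ρ_c) r → ρ_m = ρ_c (1 + h/r).
ρ_m = 2.71 × (1 + 5.65 km/23.2 km) = 3.37 g/cm³.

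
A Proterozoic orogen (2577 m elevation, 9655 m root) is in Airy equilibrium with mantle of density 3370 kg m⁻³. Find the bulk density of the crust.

ρ_c h = (ρ_m − ρ_c) r → ρ_c (h + r) = ρ_m r → ρ_c = ρ_m r / (h + r).
ρ_c = 3370 × 9655 m / (2577 m + 9655 m) = 2660 kg m⁻³.

2660 kg m⁻³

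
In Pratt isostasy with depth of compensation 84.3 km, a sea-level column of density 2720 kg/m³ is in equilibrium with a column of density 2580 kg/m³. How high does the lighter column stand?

4.57 km

ρ_ref D = ρ (D + h) → h = D (ρ_ref − ρ)/ρ.
h = 84.3 km × (2720 − 2580)/2580 = 4.57 km.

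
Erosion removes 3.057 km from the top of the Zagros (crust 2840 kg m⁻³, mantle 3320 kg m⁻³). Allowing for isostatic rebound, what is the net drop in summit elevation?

0.442 km

Rebound u = e ρ_c/ρ_m = 3.057 km × 2840/3320 = 2.615 km.
Net surface drop = e − u = 3.057 km − 2.615 km = e (ρ_m − ρ_c)/ρ_m = 0.442 km.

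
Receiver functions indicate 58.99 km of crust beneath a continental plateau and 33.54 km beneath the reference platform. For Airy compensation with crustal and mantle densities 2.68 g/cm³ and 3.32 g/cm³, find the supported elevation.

Excess crust Δ = 58.99 km − 33.54 km = 25.45 km, split between elevation h and root r with h + r = Δ.
Airy balance ρ_c h = (ρ_m − ρ_c) r gives r = h ρ_c/(ρ_m − ρ_c), so h (1 + ρ_c/(ρ_m − ρ_c)) = Δ, i.e. h = Δ (ρ_m − ρ_c)/ρ_m.
h = 25.45 km × 0.64/3.32 = 4.91 km.

4.91 km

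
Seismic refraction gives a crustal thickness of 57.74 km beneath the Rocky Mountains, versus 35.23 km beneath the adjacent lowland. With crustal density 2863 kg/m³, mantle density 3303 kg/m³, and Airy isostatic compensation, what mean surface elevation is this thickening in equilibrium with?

Excess crust Δ = 57.74 km − 35.23 km = 22.51 km, split between elevation h and root r with h + r = Δ.
Airy balance ρ_c h = (ρ_m − ρ_c) r gives r = h ρ_c/(ρ_m − ρ_c), so h (1 + ρ_c/(ρ_m − ρ_c)) = Δ, i.e. h = Δ (ρ_m − ρ_c)/ρ_m.
h = 22.51 km × 440/3303 = 3 km.

3 km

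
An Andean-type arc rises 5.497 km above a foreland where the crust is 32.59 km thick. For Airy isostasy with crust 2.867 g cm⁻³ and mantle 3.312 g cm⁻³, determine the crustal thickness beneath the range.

73.5 km

Root depth r = h ρ_c / (ρ_m − ρ_c) = 5.497 km × 2.867 / 0.445 = 35.42 km.
Total thickness = T + h + r = 32.59 km + 5.497 km + 35.42 km = 73.5 km.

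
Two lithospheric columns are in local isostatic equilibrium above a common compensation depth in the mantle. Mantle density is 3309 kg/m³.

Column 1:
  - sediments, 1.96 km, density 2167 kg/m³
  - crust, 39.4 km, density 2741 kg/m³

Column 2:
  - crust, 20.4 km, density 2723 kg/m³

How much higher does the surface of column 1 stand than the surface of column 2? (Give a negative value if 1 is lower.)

3.83 km

For any compensation level in the mantle, the mantle terms cancel and isostasy reduces to e = (Σt_1 − Σt_2) − (Σ(ρt)_1 − Σ(ρt)_2) / ρ_m.
Σt_1 = 41.36 km; Σt_2 = 20.4 km; Σ(ρt)_1 = 112242.72; Σ(ρt)_2 = 55549.2 (in km·kg/m³).
e = (41.36 − 20.4) − (112242.72 − 55549.2) / 3309 = 3.83 km.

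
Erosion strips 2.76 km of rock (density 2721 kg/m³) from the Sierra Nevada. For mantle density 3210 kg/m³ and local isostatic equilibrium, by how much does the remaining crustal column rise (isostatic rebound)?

Unloading: uplift u = e ρ_c/ρ_m = 2.76 km × 2721/3210 = 2.34 km.

2.34 km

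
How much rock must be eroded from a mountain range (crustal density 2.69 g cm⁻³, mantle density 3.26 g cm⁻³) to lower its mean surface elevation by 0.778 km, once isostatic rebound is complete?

4.45 km

Net drop Δ = e − u = e − e ρ_c/ρ_m = e (ρ_m − ρ_c)/ρ_m.
e = Δ ρ_m/(ρ_m − ρ_c) = 0.778 km × 3.26/0.57 = 4.45 km.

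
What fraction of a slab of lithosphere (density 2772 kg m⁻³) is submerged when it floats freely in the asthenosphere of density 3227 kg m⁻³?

Submerged fraction = ρ_obj/ρ_fluid = 2772/3227 = 85.9%.

85.9%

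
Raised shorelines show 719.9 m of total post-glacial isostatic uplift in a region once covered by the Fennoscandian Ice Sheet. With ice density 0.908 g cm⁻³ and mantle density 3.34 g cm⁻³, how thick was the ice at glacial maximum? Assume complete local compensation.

2650 m

u = t ρ_ice/ρ_m → t = u ρ_m/ρ_ice = 719.9 m × 3.34/0.908 = 2650 m.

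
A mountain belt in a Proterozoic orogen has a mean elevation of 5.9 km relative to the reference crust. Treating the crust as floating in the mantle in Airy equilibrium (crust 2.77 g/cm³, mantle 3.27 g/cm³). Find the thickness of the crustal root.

32.7 km

In Airy isostatic equilibrium: the weight of the topography is balanced by the buoyancy of the root, ρ_c h = (ρ_m − ρ_c) r.
r = h · ρ_c / (ρ_m − ρ_c) = 5.9 km × 2.77 / (3.27 − 2.77) = 32.7 km.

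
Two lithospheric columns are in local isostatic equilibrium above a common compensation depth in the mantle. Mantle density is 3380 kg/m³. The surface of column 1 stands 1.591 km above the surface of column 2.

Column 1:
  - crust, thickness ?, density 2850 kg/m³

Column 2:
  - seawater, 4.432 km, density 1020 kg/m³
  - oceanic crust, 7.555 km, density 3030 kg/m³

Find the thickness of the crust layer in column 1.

34.9 km

Take the compensation level at the base of the deeper column (depth z_c below the surface of column 1) and equate Σ ρ_i t_i down to z_c; mantle fills any gap and the z_c terms cancel.
Column 1: x×2850 + (z_c − 0 − x)×3380
Column 2: 1.591×0 + 4.432×1020 + 7.555×3030 + (z_c − 1.591 − 11.987)×3380
The z_c×3380 term appears on both sides and cancels. Collect the known terms of each column as K = Σ(ρt)_known − 3380 × (depth of known layers): K_1 = 0 − 3380×0 = 0; K_2 = 27412.29 − 3380×(1.591 + 11.987) = −18481.35.
Balance: K_1 − x×(3380 − 2850) = K_2, so x = (K_1 − K_2)/(3380 − 2850) = 18481.4/530 = 34.9 km.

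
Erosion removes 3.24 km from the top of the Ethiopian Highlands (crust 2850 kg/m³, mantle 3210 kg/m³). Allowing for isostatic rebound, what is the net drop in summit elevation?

0.363 km

Rebound u = e ρ_c/ρ_m = 3.24 km × 2850/3210 = 2.877 km.
Net surface drop = e − u = 3.24 km − 2.877 km = e (ρ_m − ρ_c)/ρ_m = 0.363 km.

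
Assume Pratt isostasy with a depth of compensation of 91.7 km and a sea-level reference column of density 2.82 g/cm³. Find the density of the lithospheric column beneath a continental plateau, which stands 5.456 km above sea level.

Pratt balance: ρ_ref D = ρ (D + h).
ρ = ρ_ref D/(D + h) = 2.82 × 91.7 km/(91.7 km + 5.456 km) = 2.66 g/cm³.

2.66 g/cm³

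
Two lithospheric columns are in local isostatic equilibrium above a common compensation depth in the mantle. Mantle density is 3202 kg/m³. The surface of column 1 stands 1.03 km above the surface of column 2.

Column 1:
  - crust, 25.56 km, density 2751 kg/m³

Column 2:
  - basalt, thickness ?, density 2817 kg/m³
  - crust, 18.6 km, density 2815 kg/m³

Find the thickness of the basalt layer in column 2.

2.68 km

Take the compensation level at the base of the deeper column (depth z_c below the surface of column 1) and equate Σ ρ_i t_i down to z_c; mantle fills any gap and the z_c terms cancel.
Column 1: 25.56×2751 + (z_c − 25.56)×3202
Column 2: 1.03×0 + x×2817 + 18.6×2815 + (z_c − 1.03 − 18.6 − x)×3202
The z_c×3202 term appears on both sides and cancels. Collect the known terms of each column as K = Σ(ρt)_known − 3202 × (depth of known layers): K_1 = 70315.56 − 3202×25.56 = −11527.56; K_2 = 52359 − 3202×(1.03 + 18.6) = −10496.26.
Balance: K_1 = K_2 − x×(3202 − 2817), so x = (K_2 − K_1)/(3202 − 2817) = 1031.3/385 = 2.68 km.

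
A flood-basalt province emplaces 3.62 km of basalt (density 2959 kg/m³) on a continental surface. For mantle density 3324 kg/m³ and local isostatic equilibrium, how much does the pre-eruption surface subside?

Subaerial loading: s = t ρ_load / ρ_m.
s = 3.62 km × 2959/3324 = 3.22 km.

3.22 km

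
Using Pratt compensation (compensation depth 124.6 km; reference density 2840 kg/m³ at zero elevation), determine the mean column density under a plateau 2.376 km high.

Pratt balance: ρ_ref D = ρ (D + h).
ρ = ρ_ref D/(D + h) = 2840 × 124.6 km/(124.6 km + 2.376 km) = 2790 kg/m³.

2790 kg/m³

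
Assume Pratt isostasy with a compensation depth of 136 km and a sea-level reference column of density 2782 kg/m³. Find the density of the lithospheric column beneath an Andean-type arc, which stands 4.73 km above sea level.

2690 kg/m³

Pratt balance: ρ_ref D = ρ (D + h).
ρ = ρ_ref D/(D + h) = 2782 × 136 km/(136 km + 4.73 km) = 2690 kg/m³.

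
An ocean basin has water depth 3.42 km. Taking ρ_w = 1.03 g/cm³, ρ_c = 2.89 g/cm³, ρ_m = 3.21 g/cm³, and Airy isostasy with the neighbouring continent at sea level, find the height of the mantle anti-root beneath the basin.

19.9 km

Isostatic balance requires: replacing crust with seawater at the top is compensated by replacing crust with mantle at the base: d (ρ_c − ρ_w) = a (ρ_m − ρ_c).
a = d (ρ_c − ρ_w)/(ρ_m − ρ_c) = 3.42 km × 1.86/0.32 = 19.9 km.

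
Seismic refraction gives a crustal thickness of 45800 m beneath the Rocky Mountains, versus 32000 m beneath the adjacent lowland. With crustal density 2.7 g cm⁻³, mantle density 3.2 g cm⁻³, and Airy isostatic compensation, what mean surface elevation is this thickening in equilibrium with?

Excess crust Δ = 45800 m − 32000 m = 13800 m, split between elevation h and root r with h + r = Δ.
Airy balance ρ_c h = (ρ_m − ρ_c) r gives r = h ρ_c/(ρ_m − ρ_c), so h (1 + ρ_c/(ρ_m − ρ_c)) = Δ, i.e. h = Δ (ρ_m − ρ_c)/ρ_m.
h = 13800 m × 0.5/3.2 = 2160 m.

2160 m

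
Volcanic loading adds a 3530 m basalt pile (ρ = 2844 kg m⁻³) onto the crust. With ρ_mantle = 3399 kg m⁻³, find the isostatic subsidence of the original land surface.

Subaerial loading: s = t ρ_load / ρ_m.
s = 3530 m × 2844/3399 = 2950 m.

2950 m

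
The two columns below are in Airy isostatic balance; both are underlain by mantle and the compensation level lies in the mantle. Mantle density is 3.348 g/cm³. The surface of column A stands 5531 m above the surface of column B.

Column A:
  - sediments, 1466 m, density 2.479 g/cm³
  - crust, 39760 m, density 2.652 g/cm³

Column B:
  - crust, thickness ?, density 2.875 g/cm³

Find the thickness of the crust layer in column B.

Take the compensation level at the base of the deeper column (depth z_c below the surface of column A) and equate Σ ρ_i t_i down to z_c; mantle fills any gap and the z_c terms cancel.
Column A: 1466×2.479 + 39760×2.652 + (z_c − 41226)×3.348
Column B: 5531×0 + x×2.875 + (z_c − 5531 − 0 − x)×3.348
The z_c×3.348 term appears on both sides and cancels. Collect the known terms of each column as K = Σ(ρt)_known − 3.348 × (depth of known layers): K_A = 109077.734 − 3.348×41226 = −28946.914; K_B = 0 − 3.348×(5531 + 0) = −18517.788.
Balance: K_A = K_B − x×(3.348 − 2.875), so x = (K_B − K_A)/(3.348 − 2.875) = 10429.1/0.473 = 22000 m.

22000 m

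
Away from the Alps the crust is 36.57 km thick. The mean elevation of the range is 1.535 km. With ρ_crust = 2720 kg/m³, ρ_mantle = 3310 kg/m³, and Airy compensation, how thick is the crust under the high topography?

45.2 km

Root depth r = h ρ_c / (ρ_m − ρ_c) = 1.535 km × 2720 / 590 = 7.077 km.
Total thickness = T + h + r = 36.57 km + 1.535 km + 7.077 km = 45.2 km.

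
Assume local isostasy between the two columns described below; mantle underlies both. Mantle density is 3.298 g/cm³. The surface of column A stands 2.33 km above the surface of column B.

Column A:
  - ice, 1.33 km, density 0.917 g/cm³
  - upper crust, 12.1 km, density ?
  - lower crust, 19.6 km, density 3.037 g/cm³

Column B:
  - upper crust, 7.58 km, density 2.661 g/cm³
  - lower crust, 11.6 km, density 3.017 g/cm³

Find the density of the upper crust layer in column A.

2.68 g/cm³

Take the compensation level at the base of the deeper column (depth z_c below the surface of column A) and equate Σ ρ_i t_i down to z_c; mantle fills any gap and the z_c terms cancel.
Column A: 1.33×0.917 + 12.1×ρ + 19.6×3.037 + (z_c − 33.03)×3.298
Column B: 2.33×0 + 7.58×2.661 + 11.6×3.017 + (z_c − 2.33 − 19.18)×3.298
The z_c×3.298 term appears on both sides and cancels. Collect the known terms of each column as K = Σ(ρt)_known − 3.298 × (depth of known layers): K_A = 60.74481 − 3.298×33.03 = −48.18813; K_B = 55.16758 − 3.298×(2.33 + 19.18) = −15.7724.
Balance: K_A + 12.1×ρ = K_B, so ρ = (K_B − K_A)/12.1 = 32.4157/12.1 = 2.68 g/cm³.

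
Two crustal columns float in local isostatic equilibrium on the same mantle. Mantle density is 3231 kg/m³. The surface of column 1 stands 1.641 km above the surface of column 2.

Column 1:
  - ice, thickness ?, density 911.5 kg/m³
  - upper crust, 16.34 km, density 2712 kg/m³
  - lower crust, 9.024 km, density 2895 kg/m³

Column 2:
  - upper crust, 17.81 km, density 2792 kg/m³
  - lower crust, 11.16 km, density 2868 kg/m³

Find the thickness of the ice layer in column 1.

2.44 km

Take the compensation level at the base of the deeper column (depth z_c below the surface of column 1) and equate Σ ρ_i t_i down to z_c; mantle fills any gap and the z_c terms cancel.
Column 1: x×911.5 + 16.34×2712 + 9.024×2895 + (z_c − 25.364 − x)×3231
Column 2: 1.641×0 + 17.81×2792 + 11.16×2868 + (z_c − 1.641 − 28.97)×3231
The z_c×3231 term appears on both sides and cancels. Collect the known terms of each column as K = Σ(ρt)_known − 3231 × (depth of known layers): K_1 = 70438.56 − 3231×25.364 = −11512.524; K_2 = 81732.4 − 3231×(1.641 + 28.97) = −17171.741.
Balance: K_1 − x×(3231 − 911.5) = K_2, so x = (K_1 − K_2)/(3231 − 911.5) = 5659.22/2319.5 = 2.44 km.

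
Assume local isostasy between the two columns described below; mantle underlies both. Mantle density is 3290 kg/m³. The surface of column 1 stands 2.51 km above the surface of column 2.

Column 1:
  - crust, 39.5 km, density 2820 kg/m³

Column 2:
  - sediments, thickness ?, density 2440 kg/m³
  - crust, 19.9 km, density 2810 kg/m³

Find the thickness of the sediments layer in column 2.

Take the compensation level at the base of the deeper column (depth z_c below the surface of column 1) and equate Σ ρ_i t_i down to z_c; mantle fills any gap and the z_c terms cancel.
Column 1: 39.5×2820 + (z_c − 39.5)×3290
Column 2: 2.51×0 + x×2440 + 19.9×2810 + (z_c − 2.51 − 19.9 − x)×3290
The z_c×3290 term appears on both sides and cancels. Collect the known terms of each column as K = Σ(ρt)_known − 3290 × (depth of known layers): K_1 = 111390 − 3290×39.5 = −18565; K_2 = 55919 − 3290×(2.51 + 19.9) = −17809.9.
Balance: K_1 = K_2 − x×(3290 − 2440), so x = (K_2 − K_1)/(3290 − 2440) = 755.1/850 = 0.888 km.

0.888 km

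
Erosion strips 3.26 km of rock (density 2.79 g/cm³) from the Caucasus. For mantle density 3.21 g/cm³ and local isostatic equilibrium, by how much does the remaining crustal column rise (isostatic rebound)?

Unloading: uplift u = e ρ_c/ρ_m = 3.26 km × 2.79/3.21 = 2.83 km.

2.83 km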